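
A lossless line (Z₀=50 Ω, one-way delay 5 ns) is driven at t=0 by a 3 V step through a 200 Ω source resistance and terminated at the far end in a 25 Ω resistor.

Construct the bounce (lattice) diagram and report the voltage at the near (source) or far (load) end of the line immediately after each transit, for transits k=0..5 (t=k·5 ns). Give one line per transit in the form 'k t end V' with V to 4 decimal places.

Γ_L=-0.333333, Γ_S=0.600000; launch V₁=3·50/250=0.600000
k=0 src: V=0.6000
k=1 load: inc=0.600000, refl=0.600000·-0.333333=-0.2000; V=0.000000+0.600000+-0.200000=0.4000
k=2 src: inc=-0.200000, refl=-0.200000·0.600000=-0.1200; V=0.600000+-0.200000+-0.120000=0.2800
k=3 load: inc=-0.120000, refl=-0.120000·-0.333333=0.0400; V=0.400000+-0.120000+0.040000=0.3200
k=4 src: inc=0.040000, refl=0.040000·0.600000=0.0240; V=0.280000+0.040000+0.024000=0.3440
k=5 load: inc=0.024000, refl=0.024000·-0.333333=-0.0080; V=0.320000+0.024000+-0.008000=0.3360

0 0 source 0.6000
1 5 load 0.4000
2 10 source 0.2800
3 15 load 0.3200
4 20 source 0.3440
5 25 load 0.3360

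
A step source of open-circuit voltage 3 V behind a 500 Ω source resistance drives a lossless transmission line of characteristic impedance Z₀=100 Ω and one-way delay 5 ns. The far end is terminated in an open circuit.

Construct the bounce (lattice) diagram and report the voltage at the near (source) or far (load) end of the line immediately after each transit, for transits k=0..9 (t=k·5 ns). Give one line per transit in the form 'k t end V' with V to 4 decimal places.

0 0 source 0.5000
1 5 load 1.0000
2 10 source 1.3333
3 15 load 1.6667
4 20 source 1.8889
5 25 load 2.1111
6 30 source 2.2593
7 35 load 2.4074
8 40 source 2.5062
9 45 load 2.6049

Γ_L=1.000000, Γ_S=0.666667; launch V₁=3·100/600=0.500000
k=0 src: V=0.5000
k=1 load: inc=0.500000, refl=0.500000·1.000000=0.5000; V=0.000000+0.500000+0.500000=1.0000
k=2 src: inc=0.500000, refl=0.500000·0.666667=0.3333; V=0.500000+0.500000+0.333333=1.3333
k=3 load: inc=0.333333, refl=0.333333·1.000000=0.3333; V=1.000000+0.333333+0.333333=1.6667
k=4 src: inc=0.333333, refl=0.333333·0.666667=0.2222; V=1.333333+0.333333+0.222222=1.8889
k=5 load: inc=0.222222, refl=0.222222·1.000000=0.2222; V=1.666667+0.222222+0.222222=2.1111
k=6 src: inc=0.222222, refl=0.222222·0.666667=0.1481; V=1.888889+0.222222+0.148148=2.2593
k=7 load: inc=0.148148, refl=0.148148·1.000000=0.1481; V=2.111111+0.148148+0.148148=2.4074
k=8 src: inc=0.148148, refl=0.148148·0.666667=0.0988; V=2.259259+0.148148+0.098765=2.5062
k=9 load: inc=0.098765, refl=0.098765·1.000000=0.0988; V=2.407407+0.098765+0.098765=2.6049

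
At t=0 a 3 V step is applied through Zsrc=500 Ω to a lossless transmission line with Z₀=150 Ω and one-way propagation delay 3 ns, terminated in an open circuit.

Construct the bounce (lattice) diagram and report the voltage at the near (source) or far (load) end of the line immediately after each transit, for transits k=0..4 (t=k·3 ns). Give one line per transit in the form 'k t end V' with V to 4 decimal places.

Γ_L=1.000000, Γ_S=0.538462; launch V₁=3·150/650=0.692308
k=0 src: V=0.6923
k=1 load: inc=0.692308, refl=0.692308·1.000000=0.6923; V=0.000000+0.692308+0.692308=1.3846
k=2 src: inc=0.692308, refl=0.692308·0.538462=0.3728; V=0.692308+0.692308+0.372781=1.7574
k=3 load: inc=0.372781, refl=0.372781·1.000000=0.3728; V=1.384615+0.372781+0.372781=2.1302
k=4 src: inc=0.372781, refl=0.372781·0.538462=0.2007; V=1.757396+0.372781+0.200728=2.3309

0 0 source 0.6923
1 3 load 1.3846
2 6 source 1.7574
3 9 load 2.1302
4 12 source 2.3309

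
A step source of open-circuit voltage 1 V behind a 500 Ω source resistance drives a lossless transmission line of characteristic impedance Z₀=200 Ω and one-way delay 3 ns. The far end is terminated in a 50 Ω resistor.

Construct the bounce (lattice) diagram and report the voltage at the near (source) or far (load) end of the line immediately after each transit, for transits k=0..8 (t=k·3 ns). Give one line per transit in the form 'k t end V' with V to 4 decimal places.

Γ_L=-0.600000, Γ_S=0.428571; launch V₁=1·200/700=0.285714
k=0 src: V=0.2857
k=1 load: inc=0.285714, refl=0.285714·-0.600000=-0.1714; V=0.000000+0.285714+-0.171429=0.1143
k=2 src: inc=-0.171429, refl=-0.171429·0.428571=-0.0735; V=0.285714+-0.171429+-0.073469=0.0408
k=3 load: inc=-0.073469, refl=-0.073469·-0.600000=0.0441; V=0.114286+-0.073469+0.044082=0.0849
k=4 src: inc=0.044082, refl=0.044082·0.428571=0.0189; V=0.040816+0.044082+0.018892=0.1038
k=5 load: inc=0.018892, refl=0.018892·-0.600000=-0.0113; V=0.084898+0.018892+-0.011335=0.0925
k=6 src: inc=-0.011335, refl=-0.011335·0.428571=-0.0049; V=0.103790+-0.011335+-0.004858=0.0876
k=7 load: inc=-0.004858, refl=-0.004858·-0.600000=0.0029; V=0.092455+-0.004858+0.002915=0.0905
k=8 src: inc=0.002915, refl=0.002915·0.428571=0.0012; V=0.087597+0.002915+0.001249=0.0918

0 0 source 0.2857
1 3 load 0.1143
2 6 source 0.0408
3 9 load 0.0849
4 12 source 0.1038
5 15 load 0.0925
6 18 source 0.0876
7 21 load 0.0905
8 24 source 0.0918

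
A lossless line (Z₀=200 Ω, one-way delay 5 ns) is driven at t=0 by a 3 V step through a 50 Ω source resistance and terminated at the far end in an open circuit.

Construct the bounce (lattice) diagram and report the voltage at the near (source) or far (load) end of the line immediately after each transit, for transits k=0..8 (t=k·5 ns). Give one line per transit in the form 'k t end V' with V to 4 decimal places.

0 0 source 2.4000
1 5 load 4.8000
2 10 source 3.3600
3 15 load 1.9200
4 20 source 2.7840
5 25 load 3.6480
6 30 source 3.1296
7 35 load 2.6112
8 40 source 2.9222

Γ_L=1.000000, Γ_S=-0.600000; launch V₁=3·200/250=2.400000
k=0 src: V=2.4000
k=1 load: inc=2.400000, refl=2.400000·1.000000=2.4000; V=0.000000+2.400000+2.400000=4.8000
k=2 src: inc=2.400000, refl=2.400000·-0.600000=-1.4400; V=2.400000+2.400000+-1.440000=3.3600
k=3 load: inc=-1.440000, refl=-1.440000·1.000000=-1.4400; V=4.800000+-1.440000+-1.440000=1.9200
k=4 src: inc=-1.440000, refl=-1.440000·-0.600000=0.8640; V=3.360000+-1.440000+0.864000=2.7840
k=5 load: inc=0.864000, refl=0.864000·1.000000=0.8640; V=1.920000+0.864000+0.864000=3.6480
k=6 src: inc=0.864000, refl=0.864000·-0.600000=-0.5184; V=2.784000+0.864000+-0.518400=3.1296
k=7 load: inc=-0.518400, refl=-0.518400·1.000000=-0.5184; V=3.648000+-0.518400+-0.518400=2.6112
k=8 src: inc=-0.518400, refl=-0.518400·-0.600000=0.3110; V=3.129600+-0.518400+0.311040=2.9222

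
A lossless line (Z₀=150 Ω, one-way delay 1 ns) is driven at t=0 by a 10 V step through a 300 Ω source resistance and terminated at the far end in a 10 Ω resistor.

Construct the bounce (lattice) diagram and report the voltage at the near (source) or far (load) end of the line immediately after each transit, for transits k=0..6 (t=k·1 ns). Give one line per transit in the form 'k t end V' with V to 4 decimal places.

Γ_L=-0.875000, Γ_S=0.333333; launch V₁=10·150/450=3.333333
k=0 src: V=3.3333
k=1 load: inc=3.333333, refl=3.333333·-0.875000=-2.9167; V=0.000000+3.333333+-2.916667=0.4167
k=2 src: inc=-2.916667, refl=-2.916667·0.333333=-0.9722; V=3.333333+-2.916667+-0.972222=-0.5556
k=3 load: inc=-0.972222, refl=-0.972222·-0.875000=0.8507; V=0.416667+-0.972222+0.850694=0.2951
k=4 src: inc=0.850694, refl=0.850694·0.333333=0.2836; V=-0.555556+0.850694+0.283565=0.5787
k=5 load: inc=0.283565, refl=0.283565·-0.875000=-0.2481; V=0.295139+0.283565+-0.248119=0.3306
k=6 src: inc=-0.248119, refl=-0.248119·0.333333=-0.0827; V=0.578704+-0.248119+-0.082706=0.2479

0 0 source 3.3333
1 1 load 0.4167
2 2 source -0.5556
3 3 load 0.2951
4 4 source 0.5787
5 5 load 0.3306
6 6 source 0.2479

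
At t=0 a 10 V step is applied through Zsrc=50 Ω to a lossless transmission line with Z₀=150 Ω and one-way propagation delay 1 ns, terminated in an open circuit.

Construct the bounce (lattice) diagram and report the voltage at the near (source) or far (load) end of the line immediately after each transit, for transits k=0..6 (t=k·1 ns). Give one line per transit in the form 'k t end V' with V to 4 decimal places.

Γ_L=1.000000, Γ_S=-0.500000; launch V₁=10·150/200=7.500000
k=0 src: V=7.5000
k=1 load: inc=7.500000, refl=7.500000·1.000000=7.5000; V=0.000000+7.500000+7.500000=15.0000
k=2 src: inc=7.500000, refl=7.500000·-0.500000=-3.7500; V=7.500000+7.500000+-3.750000=11.2500
k=3 load: inc=-3.750000, refl=-3.750000·1.000000=-3.7500; V=15.000000+-3.750000+-3.750000=7.5000
k=4 src: inc=-3.750000, refl=-3.750000·-0.500000=1.8750; V=11.250000+-3.750000+1.875000=9.3750
k=5 load: inc=1.875000, refl=1.875000·1.000000=1.8750; V=7.500000+1.875000+1.875000=11.2500
k=6 src: inc=1.875000, refl=1.875000·-0.500000=-0.9375; V=9.375000+1.875000+-0.937500=10.3125

0 0 source 7.5000
1 1 load 15.0000
2 2 source 11.2500
3 3 load 7.5000
4 4 source 9.3750
5 5 load 11.2500
6 6 source 10.3125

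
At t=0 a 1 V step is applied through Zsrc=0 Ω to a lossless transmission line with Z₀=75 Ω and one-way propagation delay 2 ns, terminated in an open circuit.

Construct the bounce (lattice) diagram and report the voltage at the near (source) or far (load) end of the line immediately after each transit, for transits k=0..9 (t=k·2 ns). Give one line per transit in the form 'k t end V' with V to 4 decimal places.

Γ_L=1.000000, Γ_S=-1.000000; launch V₁=1·75/75=1.000000
k=0 src: V=1.0000
k=1 load: inc=1.000000, refl=1.000000·1.000000=1.0000; V=0.000000+1.000000+1.000000=2.0000
k=2 src: inc=1.000000, refl=1.000000·-1.000000=-1.0000; V=1.000000+1.000000+-1.000000=1.0000
k=3 load: inc=-1.000000, refl=-1.000000·1.000000=-1.0000; V=2.000000+-1.000000+-1.000000=0.0000
k=4 src: inc=-1.000000, refl=-1.000000·-1.000000=1.0000; V=1.000000+-1.000000+1.000000=1.0000
k=5 load: inc=1.000000, refl=1.000000·1.000000=1.0000; V=0.000000+1.000000+1.000000=2.0000
k=6 src: inc=1.000000, refl=1.000000·-1.000000=-1.0000; V=1.000000+1.000000+-1.000000=1.0000
k=7 load: inc=-1.000000, refl=-1.000000·1.000000=-1.0000; V=2.000000+-1.000000+-1.000000=0.0000
k=8 src: inc=-1.000000, refl=-1.000000·-1.000000=1.0000; V=1.000000+-1.000000+1.000000=1.0000
k=9 load: inc=1.000000, refl=1.000000·1.000000=1.0000; V=0.000000+1.000000+1.000000=2.0000

0 0 source 1.0000
1 2 load 2.0000
2 4 source 1.0000
3 6 load 0.0000
4 8 source 1.0000
5 10 load 2.0000
6 12 source 1.0000
7 14 load 0.0000
8 16 source 1.0000
9 18 load 2.0000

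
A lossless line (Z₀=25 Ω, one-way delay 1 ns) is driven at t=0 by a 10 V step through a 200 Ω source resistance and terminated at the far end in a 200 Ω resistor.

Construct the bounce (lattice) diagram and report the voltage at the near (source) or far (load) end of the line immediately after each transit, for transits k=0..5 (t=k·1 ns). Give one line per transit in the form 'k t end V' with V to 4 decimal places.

Γ_L=0.777778, Γ_S=0.777778; launch V₁=10·25/225=1.111111
k=0 src: V=1.1111
k=1 load: inc=1.111111, refl=1.111111·0.777778=0.8642; V=0.000000+1.111111+0.864198=1.9753
k=2 src: inc=0.864198, refl=0.864198·0.777778=0.6722; V=1.111111+0.864198+0.672154=2.6475
k=3 load: inc=0.672154, refl=0.672154·0.777778=0.5228; V=1.975309+0.672154+0.522786=3.1702
k=4 src: inc=0.522786, refl=0.522786·0.777778=0.4066; V=2.647462+0.522786+0.406611=3.5769
k=5 load: inc=0.406611, refl=0.406611·0.777778=0.3163; V=3.170248+0.406611+0.316253=3.8931

0 0 source 1.1111
1 1 load 1.9753
2 2 source 2.6475
3 3 load 3.1702
4 4 source 3.5769
5 5 load 3.8931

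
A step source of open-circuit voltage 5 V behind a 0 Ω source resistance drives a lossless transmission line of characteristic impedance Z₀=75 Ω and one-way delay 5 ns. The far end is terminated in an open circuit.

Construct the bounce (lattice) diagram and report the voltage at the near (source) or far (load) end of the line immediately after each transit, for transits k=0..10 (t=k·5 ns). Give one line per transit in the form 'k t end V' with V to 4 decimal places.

Γ_L=1.000000, Γ_S=-1.000000; launch V₁=5·75/75=5.000000
k=0 src: V=5.0000
k=1 load: inc=5.000000, refl=5.000000·1.000000=5.0000; V=0.000000+5.000000+5.000000=10.0000
k=2 src: inc=5.000000, refl=5.000000·-1.000000=-5.0000; V=5.000000+5.000000+-5.000000=5.0000
k=3 load: inc=-5.000000, refl=-5.000000·1.000000=-5.0000; V=10.000000+-5.000000+-5.000000=0.0000
k=4 src: inc=-5.000000, refl=-5.000000·-1.000000=5.0000; V=5.000000+-5.000000+5.000000=5.0000
k=5 load: inc=5.000000, refl=5.000000·1.000000=5.0000; V=0.000000+5.000000+5.000000=10.0000
k=6 src: inc=5.000000, refl=5.000000·-1.000000=-5.0000; V=5.000000+5.000000+-5.000000=5.0000
k=7 load: inc=-5.000000, refl=-5.000000·1.000000=-5.0000; V=10.000000+-5.000000+-5.000000=0.0000
k=8 src: inc=-5.000000, refl=-5.000000·-1.000000=5.0000; V=5.000000+-5.000000+5.000000=5.0000
k=9 load: inc=5.000000, refl=5.000000·1.000000=5.0000; V=0.000000+5.000000+5.000000=10.0000
k=10 src: inc=5.000000, refl=5.000000·-1.000000=-5.0000; V=5.000000+5.000000+-5.000000=5.0000

0 0 source 5.0000
1 5 load 10.0000
2 10 source 5.0000
3 15 load 0.0000
4 20 source 5.0000
5 25 load 10.0000
6 30 source 5.0000
7 35 load 0.0000
8 40 source 5.0000
9 45 load 10.0000
10 50 source 5.0000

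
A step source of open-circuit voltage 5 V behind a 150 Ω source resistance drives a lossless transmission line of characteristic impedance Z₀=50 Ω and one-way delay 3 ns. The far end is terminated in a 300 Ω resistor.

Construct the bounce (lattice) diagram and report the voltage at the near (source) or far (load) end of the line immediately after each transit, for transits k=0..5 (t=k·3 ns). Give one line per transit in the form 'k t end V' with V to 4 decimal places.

Γ_L=0.714286, Γ_S=0.500000; launch V₁=5·50/200=1.250000
k=0 src: V=1.2500
k=1 load: inc=1.250000, refl=1.250000·0.714286=0.8929; V=0.000000+1.250000+0.892857=2.1429
k=2 src: inc=0.892857, refl=0.892857·0.500000=0.4464; V=1.250000+0.892857+0.446429=2.5893
k=3 load: inc=0.446429, refl=0.446429·0.714286=0.3189; V=2.142857+0.446429+0.318878=2.9082
k=4 src: inc=0.318878, refl=0.318878·0.500000=0.1594; V=2.589286+0.318878+0.159439=3.0676
k=5 load: inc=0.159439, refl=0.159439·0.714286=0.1139; V=2.908163+0.159439+0.113885=3.1815

0 0 source 1.2500
1 3 load 2.1429
2 6 source 2.5893
3 9 load 2.9082
4 12 source 3.0676
5 15 load 3.1815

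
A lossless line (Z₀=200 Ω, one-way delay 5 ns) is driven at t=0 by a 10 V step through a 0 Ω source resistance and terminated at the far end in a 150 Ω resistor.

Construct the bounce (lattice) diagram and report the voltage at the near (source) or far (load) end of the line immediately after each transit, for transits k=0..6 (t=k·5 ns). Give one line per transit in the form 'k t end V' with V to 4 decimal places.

0 0 source 10.0000
1 5 load 8.5714
2 10 source 10.0000
3 15 load 9.7959
4 20 source 10.0000
5 25 load 9.9708
6 30 source 10.0000

Γ_L=-0.142857, Γ_S=-1.000000; launch V₁=10·200/200=10.000000
k=0 src: V=10.0000
k=1 load: inc=10.000000, refl=10.000000·-0.142857=-1.4286; V=0.000000+10.000000+-1.428571=8.5714
k=2 src: inc=-1.428571, refl=-1.428571·-1.000000=1.4286; V=10.000000+-1.428571+1.428571=10.0000
k=3 load: inc=1.428571, refl=1.428571·-0.142857=-0.2041; V=8.571429+1.428571+-0.204082=9.7959
k=4 src: inc=-0.204082, refl=-0.204082·-1.000000=0.2041; V=10.000000+-0.204082+0.204082=10.0000
k=5 load: inc=0.204082, refl=0.204082·-0.142857=-0.0292; V=9.795918+0.204082+-0.029155=9.9708
k=6 src: inc=-0.029155, refl=-0.029155·-1.000000=0.0292; V=10.000000+-0.029155+0.029155=10.0000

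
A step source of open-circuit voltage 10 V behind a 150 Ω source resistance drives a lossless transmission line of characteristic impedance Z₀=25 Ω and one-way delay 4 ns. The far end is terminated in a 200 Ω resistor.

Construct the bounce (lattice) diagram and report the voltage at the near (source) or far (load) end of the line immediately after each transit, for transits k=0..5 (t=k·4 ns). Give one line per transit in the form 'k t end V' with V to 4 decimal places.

0 0 source 1.4286
1 4 load 2.5397
2 8 source 3.3333
3 12 load 3.9506
4 16 source 4.3915
5 20 load 4.7345

Γ_L=0.777778, Γ_S=0.714286; launch V₁=10·25/175=1.428571
k=0 src: V=1.4286
k=1 load: inc=1.428571, refl=1.428571·0.777778=1.1111; V=0.000000+1.428571+1.111111=2.5397
k=2 src: inc=1.111111, refl=1.111111·0.714286=0.7937; V=1.428571+1.111111+0.793651=3.3333
k=3 load: inc=0.793651, refl=0.793651·0.777778=0.6173; V=2.539683+0.793651+0.617284=3.9506
k=4 src: inc=0.617284, refl=0.617284·0.714286=0.4409; V=3.333333+0.617284+0.440917=4.3915
k=5 load: inc=0.440917, refl=0.440917·0.777778=0.3429; V=3.950617+0.440917+0.342936=4.7345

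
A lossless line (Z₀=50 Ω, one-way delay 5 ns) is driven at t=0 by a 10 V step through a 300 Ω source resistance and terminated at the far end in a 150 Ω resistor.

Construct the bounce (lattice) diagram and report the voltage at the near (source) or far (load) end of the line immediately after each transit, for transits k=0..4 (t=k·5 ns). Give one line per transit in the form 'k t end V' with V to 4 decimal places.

0 0 source 1.4286
1 5 load 2.1429
2 10 source 2.6531
3 15 load 2.9082
4 20 source 3.0904

Γ_L=0.500000, Γ_S=0.714286; launch V₁=10·50/350=1.428571
k=0 src: V=1.4286
k=1 load: inc=1.428571, refl=1.428571·0.500000=0.7143; V=0.000000+1.428571+0.714286=2.1429
k=2 src: inc=0.714286, refl=0.714286·0.714286=0.5102; V=1.428571+0.714286+0.510204=2.6531
k=3 load: inc=0.510204, refl=0.510204·0.500000=0.2551; V=2.142857+0.510204+0.255102=2.9082
k=4 src: inc=0.255102, refl=0.255102·0.714286=0.1822; V=2.653061+0.255102+0.182216=3.0904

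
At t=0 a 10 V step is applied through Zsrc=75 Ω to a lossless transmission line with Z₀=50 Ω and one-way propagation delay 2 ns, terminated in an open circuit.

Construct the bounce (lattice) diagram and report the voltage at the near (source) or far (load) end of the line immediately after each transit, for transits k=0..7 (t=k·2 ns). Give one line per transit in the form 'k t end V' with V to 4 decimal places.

Γ_L=1.000000, Γ_S=0.200000; launch V₁=10·50/125=4.000000
k=0 src: V=4.0000
k=1 load: inc=4.000000, refl=4.000000·1.000000=4.0000; V=0.000000+4.000000+4.000000=8.0000
k=2 src: inc=4.000000, refl=4.000000·0.200000=0.8000; V=4.000000+4.000000+0.800000=8.8000
k=3 load: inc=0.800000, refl=0.800000·1.000000=0.8000; V=8.000000+0.800000+0.800000=9.6000
k=4 src: inc=0.800000, refl=0.800000·0.200000=0.1600; V=8.800000+0.800000+0.160000=9.7600
k=5 load: inc=0.160000, refl=0.160000·1.000000=0.1600; V=9.600000+0.160000+0.160000=9.9200
k=6 src: inc=0.160000, refl=0.160000·0.200000=0.0320; V=9.760000+0.160000+0.032000=9.9520
k=7 load: inc=0.032000, refl=0.032000·1.000000=0.0320; V=9.920000+0.032000+0.032000=9.9840

0 0 source 4.0000
1 2 load 8.0000
2 4 source 8.8000
3 6 load 9.6000
4 8 source 9.7600
5 10 load 9.9200
6 12 source 9.9520
7 14 load 9.9840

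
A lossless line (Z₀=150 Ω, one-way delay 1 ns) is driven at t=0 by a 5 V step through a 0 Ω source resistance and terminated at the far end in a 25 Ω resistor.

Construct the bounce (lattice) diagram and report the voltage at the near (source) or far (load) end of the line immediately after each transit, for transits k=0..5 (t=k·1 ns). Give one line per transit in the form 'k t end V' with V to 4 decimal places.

0 0 source 5.0000
1 1 load 1.4286
2 2 source 5.0000
3 3 load 2.4490
4 4 source 5.0000
5 5 load 3.1778

Γ_L=-0.714286, Γ_S=-1.000000; launch V₁=5·150/150=5.000000
k=0 src: V=5.0000
k=1 load: inc=5.000000, refl=5.000000·-0.714286=-3.5714; V=0.000000+5.000000+-3.571429=1.4286
k=2 src: inc=-3.571429, refl=-3.571429·-1.000000=3.5714; V=5.000000+-3.571429+3.571429=5.0000
k=3 load: inc=3.571429, refl=3.571429·-0.714286=-2.5510; V=1.428571+3.571429+-2.551020=2.4490
k=4 src: inc=-2.551020, refl=-2.551020·-1.000000=2.5510; V=5.000000+-2.551020+2.551020=5.0000
k=5 load: inc=2.551020, refl=2.551020·-0.714286=-1.8222; V=2.448980+2.551020+-1.822157=3.1778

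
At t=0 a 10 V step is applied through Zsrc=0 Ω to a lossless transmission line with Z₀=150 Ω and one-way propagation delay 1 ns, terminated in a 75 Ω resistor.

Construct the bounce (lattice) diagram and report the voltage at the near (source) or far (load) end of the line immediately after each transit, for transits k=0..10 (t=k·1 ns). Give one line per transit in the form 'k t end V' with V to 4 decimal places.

Γ_L=-0.333333, Γ_S=-1.000000; launch V₁=10·150/150=10.000000
k=0 src: V=10.0000
k=1 load: inc=10.000000, refl=10.000000·-0.333333=-3.3333; V=0.000000+10.000000+-3.333333=6.6667
k=2 src: inc=-3.333333, refl=-3.333333·-1.000000=3.3333; V=10.000000+-3.333333+3.333333=10.0000
k=3 load: inc=3.333333, refl=3.333333·-0.333333=-1.1111; V=6.666667+3.333333+-1.111111=8.8889
k=4 src: inc=-1.111111, refl=-1.111111·-1.000000=1.1111; V=10.000000+-1.111111+1.111111=10.0000
k=5 load: inc=1.111111, refl=1.111111·-0.333333=-0.3704; V=8.888889+1.111111+-0.370370=9.6296
k=6 src: inc=-0.370370, refl=-0.370370·-1.000000=0.3704; V=10.000000+-0.370370+0.370370=10.0000
k=7 load: inc=0.370370, refl=0.370370·-0.333333=-0.1235; V=9.629630+0.370370+-0.123457=9.8765
k=8 src: inc=-0.123457, refl=-0.123457·-1.000000=0.1235; V=10.000000+-0.123457+0.123457=10.0000
k=9 load: inc=0.123457, refl=0.123457·-0.333333=-0.0412; V=9.876543+0.123457+-0.041152=9.9588
k=10 src: inc=-0.041152, refl=-0.041152·-1.000000=0.0412; V=10.000000+-0.041152+0.041152=10.0000

0 0 source 10.0000
1 1 load 6.6667
2 2 source 10.0000
3 3 load 8.8889
4 4 source 10.0000
5 5 load 9.6296
6 6 source 10.0000
7 7 load 9.8765
8 8 source 10.0000
9 9 load 9.9588
10 10 source 10.0000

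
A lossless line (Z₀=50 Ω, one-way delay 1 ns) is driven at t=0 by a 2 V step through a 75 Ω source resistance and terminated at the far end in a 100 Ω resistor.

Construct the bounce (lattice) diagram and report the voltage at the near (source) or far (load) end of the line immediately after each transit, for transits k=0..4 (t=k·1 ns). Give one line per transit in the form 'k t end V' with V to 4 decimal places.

Γ_L=0.333333, Γ_S=0.200000; launch V₁=2·50/125=0.800000
k=0 src: V=0.8000
k=1 load: inc=0.800000, refl=0.800000·0.333333=0.2667; V=0.000000+0.800000+0.266667=1.0667
k=2 src: inc=0.266667, refl=0.266667·0.200000=0.0533; V=0.800000+0.266667+0.053333=1.1200
k=3 load: inc=0.053333, refl=0.053333·0.333333=0.0178; V=1.066667+0.053333+0.017778=1.1378
k=4 src: inc=0.017778, refl=0.017778·0.200000=0.0036; V=1.120000+0.017778+0.003556=1.1413

0 0 source 0.8000
1 1 load 1.0667
2 2 source 1.1200
3 3 load 1.1378
4 4 source 1.1413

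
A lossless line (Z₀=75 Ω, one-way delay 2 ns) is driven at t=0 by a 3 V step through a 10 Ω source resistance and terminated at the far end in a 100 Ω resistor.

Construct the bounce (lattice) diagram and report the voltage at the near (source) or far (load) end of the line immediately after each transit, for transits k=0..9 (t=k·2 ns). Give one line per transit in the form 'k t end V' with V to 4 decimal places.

0 0 source 2.6471
1 2 load 3.0252
2 4 source 2.7360
3 6 load 2.6947
4 8 source 2.7263
5 10 load 2.7308
6 12 source 2.7274
7 14 load 2.7269
8 16 source 2.7273
9 18 load 2.7273

Γ_L=0.142857, Γ_S=-0.764706; launch V₁=3·75/85=2.647059
k=0 src: V=2.6471
k=1 load: inc=2.647059, refl=2.647059·0.142857=0.3782; V=0.000000+2.647059+0.378151=3.0252
k=2 src: inc=0.378151, refl=0.378151·-0.764706=-0.2892; V=2.647059+0.378151+-0.289174=2.7360
k=3 load: inc=-0.289174, refl=-0.289174·0.142857=-0.0413; V=3.025210+-0.289174+-0.041311=2.6947
k=4 src: inc=-0.041311, refl=-0.041311·-0.764706=0.0316; V=2.736036+-0.041311+0.031590=2.7263
k=5 load: inc=0.031590, refl=0.031590·0.142857=0.0045; V=2.694725+0.031590+0.004513=2.7308
k=6 src: inc=0.004513, refl=0.004513·-0.764706=-0.0035; V=2.726315+0.004513+-0.003451=2.7274
k=7 load: inc=-0.003451, refl=-0.003451·0.142857=-0.0005; V=2.730828+-0.003451+-0.000493=2.7269
k=8 src: inc=-0.000493, refl=-0.000493·-0.764706=0.0004; V=2.727377+-0.000493+0.000377=2.7273
k=9 load: inc=0.000377, refl=0.000377·0.142857=0.0001; V=2.726884+0.000377+0.000054=2.7273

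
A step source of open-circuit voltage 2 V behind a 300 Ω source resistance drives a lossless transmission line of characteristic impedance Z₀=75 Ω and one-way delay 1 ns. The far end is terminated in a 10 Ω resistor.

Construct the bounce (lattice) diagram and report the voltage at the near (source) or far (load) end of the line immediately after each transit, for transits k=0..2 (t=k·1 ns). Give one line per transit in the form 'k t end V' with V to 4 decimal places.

0 0 source 0.4000
1 1 load 0.0941
2 2 source -0.0894

Γ_L=-0.764706, Γ_S=0.600000; launch V₁=2·75/375=0.400000
k=0 src: V=0.4000
k=1 load: inc=0.400000, refl=0.400000·-0.764706=-0.3059; V=0.000000+0.400000+-0.305882=0.0941
k=2 src: inc=-0.305882, refl=-0.305882·0.600000=-0.1835; V=0.400000+-0.305882+-0.183529=-0.0894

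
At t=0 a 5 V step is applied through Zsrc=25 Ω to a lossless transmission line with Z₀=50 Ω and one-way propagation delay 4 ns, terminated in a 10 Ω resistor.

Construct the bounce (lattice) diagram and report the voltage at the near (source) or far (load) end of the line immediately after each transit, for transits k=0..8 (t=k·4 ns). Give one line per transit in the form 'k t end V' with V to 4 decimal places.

0 0 source 3.3333
1 4 load 1.1111
2 8 source 1.8519
3 12 load 1.3580
4 16 source 1.5226
5 20 load 1.4129
6 24 source 1.4495
7 28 load 1.4251
8 32 source 1.4332

Γ_L=-0.666667, Γ_S=-0.333333; launch V₁=5·50/75=3.333333
k=0 src: V=3.3333
k=1 load: inc=3.333333, refl=3.333333·-0.666667=-2.2222; V=0.000000+3.333333+-2.222222=1.1111
k=2 src: inc=-2.222222, refl=-2.222222·-0.333333=0.7407; V=3.333333+-2.222222+0.740741=1.8519
k=3 load: inc=0.740741, refl=0.740741·-0.666667=-0.4938; V=1.111111+0.740741+-0.493827=1.3580
k=4 src: inc=-0.493827, refl=-0.493827·-0.333333=0.1646; V=1.851852+-0.493827+0.164609=1.5226
k=5 load: inc=0.164609, refl=0.164609·-0.666667=-0.1097; V=1.358025+0.164609+-0.109739=1.4129
k=6 src: inc=-0.109739, refl=-0.109739·-0.333333=0.0366; V=1.522634+-0.109739+0.036580=1.4495
k=7 load: inc=0.036580, refl=0.036580·-0.666667=-0.0244; V=1.412894+0.036580+-0.024387=1.4251
k=8 src: inc=-0.024387, refl=-0.024387·-0.333333=0.0081; V=1.449474+-0.024387+0.008129=1.4332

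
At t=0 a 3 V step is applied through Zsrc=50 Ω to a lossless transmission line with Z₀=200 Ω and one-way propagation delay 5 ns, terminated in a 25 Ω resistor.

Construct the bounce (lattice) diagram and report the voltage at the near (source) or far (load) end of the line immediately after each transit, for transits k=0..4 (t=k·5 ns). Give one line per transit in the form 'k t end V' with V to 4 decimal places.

Γ_L=-0.777778, Γ_S=-0.600000; launch V₁=3·200/250=2.400000
k=0 src: V=2.4000
k=1 load: inc=2.400000, refl=2.400000·-0.777778=-1.8667; V=0.000000+2.400000+-1.866667=0.5333
k=2 src: inc=-1.866667, refl=-1.866667·-0.600000=1.1200; V=2.400000+-1.866667+1.120000=1.6533
k=3 load: inc=1.120000, refl=1.120000·-0.777778=-0.8711; V=0.533333+1.120000+-0.871111=0.7822
k=4 src: inc=-0.871111, refl=-0.871111·-0.600000=0.5227; V=1.653333+-0.871111+0.522667=1.3049

0 0 source 2.4000
1 5 load 0.5333
2 10 source 1.6533
3 15 load 0.7822
4 20 source 1.3049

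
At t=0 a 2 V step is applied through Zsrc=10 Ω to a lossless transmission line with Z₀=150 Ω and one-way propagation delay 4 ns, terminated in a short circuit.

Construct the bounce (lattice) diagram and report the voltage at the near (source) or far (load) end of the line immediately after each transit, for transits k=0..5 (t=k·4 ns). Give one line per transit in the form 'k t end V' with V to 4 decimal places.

0 0 source 1.8750
1 4 load 0.0000
2 8 source 1.6406
3 12 load 0.0000
4 16 source 1.4355
5 20 load 0.0000

Γ_L=-1.000000, Γ_S=-0.875000; launch V₁=2·150/160=1.875000
k=0 src: V=1.8750
k=1 load: inc=1.875000, refl=1.875000·-1.000000=-1.8750; V=0.000000+1.875000+-1.875000=0.0000
k=2 src: inc=-1.875000, refl=-1.875000·-0.875000=1.6406; V=1.875000+-1.875000+1.640625=1.6406
k=3 load: inc=1.640625, refl=1.640625·-1.000000=-1.6406; V=0.000000+1.640625+-1.640625=0.0000
k=4 src: inc=-1.640625, refl=-1.640625·-0.875000=1.4355; V=1.640625+-1.640625+1.435547=1.4355
k=5 load: inc=1.435547, refl=1.435547·-1.000000=-1.4355; V=0.000000+1.435547+-1.435547=0.0000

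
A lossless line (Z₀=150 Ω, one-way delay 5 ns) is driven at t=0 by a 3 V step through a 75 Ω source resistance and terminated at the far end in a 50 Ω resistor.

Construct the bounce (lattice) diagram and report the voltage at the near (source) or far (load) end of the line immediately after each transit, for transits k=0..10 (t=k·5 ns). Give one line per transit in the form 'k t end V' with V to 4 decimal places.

Γ_L=-0.500000, Γ_S=-0.333333; launch V₁=3·150/225=2.000000
k=0 src: V=2.0000
k=1 load: inc=2.000000, refl=2.000000·-0.500000=-1.0000; V=0.000000+2.000000+-1.000000=1.0000
k=2 src: inc=-1.000000, refl=-1.000000·-0.333333=0.3333; V=2.000000+-1.000000+0.333333=1.3333
k=3 load: inc=0.333333, refl=0.333333·-0.500000=-0.1667; V=1.000000+0.333333+-0.166667=1.1667
k=4 src: inc=-0.166667, refl=-0.166667·-0.333333=0.0556; V=1.333333+-0.166667+0.055556=1.2222
k=5 load: inc=0.055556, refl=0.055556·-0.500000=-0.0278; V=1.166667+0.055556+-0.027778=1.1944
k=6 src: inc=-0.027778, refl=-0.027778·-0.333333=0.0093; V=1.222222+-0.027778+0.009259=1.2037
k=7 load: inc=0.009259, refl=0.009259·-0.500000=-0.0046; V=1.194444+0.009259+-0.004630=1.1991
k=8 src: inc=-0.004630, refl=-0.004630·-0.333333=0.0015; V=1.203704+-0.004630+0.001543=1.2006
k=9 load: inc=0.001543, refl=0.001543·-0.500000=-0.0008; V=1.199074+0.001543+-0.000772=1.1998
k=10 src: inc=-0.000772, refl=-0.000772·-0.333333=0.0003; V=1.200617+-0.000772+0.000257=1.2001

0 0 source 2.0000
1 5 load 1.0000
2 10 source 1.3333
3 15 load 1.1667
4 20 source 1.2222
5 25 load 1.1944
6 30 source 1.2037
7 35 load 1.1991
8 40 source 1.2006
9 45 load 1.1998
10 50 source 1.2001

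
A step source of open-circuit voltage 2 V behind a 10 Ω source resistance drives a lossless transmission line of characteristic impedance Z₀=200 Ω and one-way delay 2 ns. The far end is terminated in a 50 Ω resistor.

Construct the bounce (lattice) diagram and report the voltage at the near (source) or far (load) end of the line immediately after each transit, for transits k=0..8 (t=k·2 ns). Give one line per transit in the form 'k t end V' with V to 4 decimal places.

Γ_L=-0.600000, Γ_S=-0.904762; launch V₁=2·200/210=1.904762
k=0 src: V=1.9048
k=1 load: inc=1.904762, refl=1.904762·-0.600000=-1.1429; V=0.000000+1.904762+-1.142857=0.7619
k=2 src: inc=-1.142857, refl=-1.142857·-0.904762=1.0340; V=1.904762+-1.142857+1.034014=1.7959
k=3 load: inc=1.034014, refl=1.034014·-0.600000=-0.6204; V=0.761905+1.034014+-0.620408=1.1755
k=4 src: inc=-0.620408, refl=-0.620408·-0.904762=0.5613; V=1.795918+-0.620408+0.561322=1.7368
k=5 load: inc=0.561322, refl=0.561322·-0.600000=-0.3368; V=1.175510+0.561322+-0.336793=1.4000
k=6 src: inc=-0.336793, refl=-0.336793·-0.904762=0.3047; V=1.736832+-0.336793+0.304717=1.7048
k=7 load: inc=0.304717, refl=0.304717·-0.600000=-0.1828; V=1.400039+0.304717+-0.182830=1.5219
k=8 src: inc=-0.182830, refl=-0.182830·-0.904762=0.1654; V=1.704756+-0.182830+0.165418=1.6873

0 0 source 1.9048
1 2 load 0.7619
2 4 source 1.7959
3 6 load 1.1755
4 8 source 1.7368
5 10 load 1.4000
6 12 source 1.7048
7 14 load 1.5219
8 16 source 1.6873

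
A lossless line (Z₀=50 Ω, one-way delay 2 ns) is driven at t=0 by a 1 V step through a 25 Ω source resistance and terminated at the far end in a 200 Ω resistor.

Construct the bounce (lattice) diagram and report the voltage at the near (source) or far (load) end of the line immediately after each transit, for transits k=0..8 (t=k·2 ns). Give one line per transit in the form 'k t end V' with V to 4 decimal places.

0 0 source 0.6667
1 2 load 1.0667
2 4 source 0.9333
3 6 load 0.8533
4 8 source 0.8800
5 10 load 0.8960
6 12 source 0.8907
7 14 load 0.8875
8 16 source 0.8885

Γ_L=0.600000, Γ_S=-0.333333; launch V₁=1·50/75=0.666667
k=0 src: V=0.6667
k=1 load: inc=0.666667, refl=0.666667·0.600000=0.4000; V=0.000000+0.666667+0.400000=1.0667
k=2 src: inc=0.400000, refl=0.400000·-0.333333=-0.1333; V=0.666667+0.400000+-0.133333=0.9333
k=3 load: inc=-0.133333, refl=-0.133333·0.600000=-0.0800; V=1.066667+-0.133333+-0.080000=0.8533
k=4 src: inc=-0.080000, refl=-0.080000·-0.333333=0.0267; V=0.933333+-0.080000+0.026667=0.8800
k=5 load: inc=0.026667, refl=0.026667·0.600000=0.0160; V=0.853333+0.026667+0.016000=0.8960
k=6 src: inc=0.016000, refl=0.016000·-0.333333=-0.0053; V=0.880000+0.016000+-0.005333=0.8907
k=7 load: inc=-0.005333, refl=-0.005333·0.600000=-0.0032; V=0.896000+-0.005333+-0.003200=0.8875
k=8 src: inc=-0.003200, refl=-0.003200·-0.333333=0.0011; V=0.890667+-0.003200+0.001067=0.8885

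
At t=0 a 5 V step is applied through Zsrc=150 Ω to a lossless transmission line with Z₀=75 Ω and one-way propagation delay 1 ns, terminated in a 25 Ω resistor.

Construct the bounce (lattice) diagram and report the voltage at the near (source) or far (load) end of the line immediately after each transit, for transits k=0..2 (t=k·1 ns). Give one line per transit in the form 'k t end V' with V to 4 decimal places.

Γ_L=-0.500000, Γ_S=0.333333; launch V₁=5·75/225=1.666667
k=0 src: V=1.6667
k=1 load: inc=1.666667, refl=1.666667·-0.500000=-0.8333; V=0.000000+1.666667+-0.833333=0.8333
k=2 src: inc=-0.833333, refl=-0.833333·0.333333=-0.2778; V=1.666667+-0.833333+-0.277778=0.5556

0 0 source 1.6667
1 1 load 0.8333
2 2 source 0.5556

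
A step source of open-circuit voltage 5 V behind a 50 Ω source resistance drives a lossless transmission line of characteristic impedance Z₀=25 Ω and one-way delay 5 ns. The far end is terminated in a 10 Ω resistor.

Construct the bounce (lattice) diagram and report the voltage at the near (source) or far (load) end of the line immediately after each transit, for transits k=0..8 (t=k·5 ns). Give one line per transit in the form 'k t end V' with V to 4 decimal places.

Γ_L=-0.428571, Γ_S=0.333333; launch V₁=5·25/75=1.666667
k=0 src: V=1.6667
k=1 load: inc=1.666667, refl=1.666667·-0.428571=-0.7143; V=0.000000+1.666667+-0.714286=0.9524
k=2 src: inc=-0.714286, refl=-0.714286·0.333333=-0.2381; V=1.666667+-0.714286+-0.238095=0.7143
k=3 load: inc=-0.238095, refl=-0.238095·-0.428571=0.1020; V=0.952381+-0.238095+0.102041=0.8163
k=4 src: inc=0.102041, refl=0.102041·0.333333=0.0340; V=0.714286+0.102041+0.034014=0.8503
k=5 load: inc=0.034014, refl=0.034014·-0.428571=-0.0146; V=0.816327+0.034014+-0.014577=0.8358
k=6 src: inc=-0.014577, refl=-0.014577·0.333333=-0.0049; V=0.850340+-0.014577+-0.004859=0.8309
k=7 load: inc=-0.004859, refl=-0.004859·-0.428571=0.0021; V=0.835763+-0.004859+0.002082=0.8330
k=8 src: inc=0.002082, refl=0.002082·0.333333=0.0007; V=0.830904+0.002082+0.000694=0.8337

0 0 source 1.6667
1 5 load 0.9524
2 10 source 0.7143
3 15 load 0.8163
4 20 source 0.8503
5 25 load 0.8358
6 30 source 0.8309
7 35 load 0.8330
8 40 source 0.8337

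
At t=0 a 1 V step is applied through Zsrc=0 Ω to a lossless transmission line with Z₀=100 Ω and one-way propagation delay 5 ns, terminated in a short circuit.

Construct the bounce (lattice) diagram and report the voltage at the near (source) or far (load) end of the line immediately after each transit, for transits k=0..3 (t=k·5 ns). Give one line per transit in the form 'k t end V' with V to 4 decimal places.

0 0 source 1.0000
1 5 load 0.0000
2 10 source 1.0000
3 15 load 0.0000

Γ_L=-1.000000, Γ_S=-1.000000; launch V₁=1·100/100=1.000000
k=0 src: V=1.0000
k=1 load: inc=1.000000, refl=1.000000·-1.000000=-1.0000; V=0.000000+1.000000+-1.000000=0.0000
k=2 src: inc=-1.000000, refl=-1.000000·-1.000000=1.0000; V=1.000000+-1.000000+1.000000=1.0000
k=3 load: inc=1.000000, refl=1.000000·-1.000000=-1.0000; V=0.000000+1.000000+-1.000000=0.0000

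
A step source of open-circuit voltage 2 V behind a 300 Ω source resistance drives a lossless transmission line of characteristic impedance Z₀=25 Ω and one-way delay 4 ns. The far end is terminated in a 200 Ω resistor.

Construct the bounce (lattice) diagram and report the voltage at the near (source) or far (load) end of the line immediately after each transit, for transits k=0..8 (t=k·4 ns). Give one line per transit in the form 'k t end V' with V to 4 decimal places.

Γ_L=0.777778, Γ_S=0.846154; launch V₁=2·25/325=0.153846
k=0 src: V=0.1538
k=1 load: inc=0.153846, refl=0.153846·0.777778=0.1197; V=0.000000+0.153846+0.119658=0.2735
k=2 src: inc=0.119658, refl=0.119658·0.846154=0.1012; V=0.153846+0.119658+0.101249=0.3748
k=3 load: inc=0.101249, refl=0.101249·0.777778=0.0787; V=0.273504+0.101249+0.078749=0.4535
k=4 src: inc=0.078749, refl=0.078749·0.846154=0.0666; V=0.374753+0.078749+0.066634=0.5201
k=5 load: inc=0.066634, refl=0.066634·0.777778=0.0518; V=0.453503+0.066634+0.051827=0.5720
k=6 src: inc=0.051827, refl=0.051827·0.846154=0.0439; V=0.520137+0.051827+0.043853=0.6158
k=7 load: inc=0.043853, refl=0.043853·0.777778=0.0341; V=0.571963+0.043853+0.034108=0.6499
k=8 src: inc=0.034108, refl=0.034108·0.846154=0.0289; V=0.615817+0.034108+0.028861=0.6788

0 0 source 0.1538
1 4 load 0.2735
2 8 source 0.3748
3 12 load 0.4535
4 16 source 0.5201
5 20 load 0.5720
6 24 source 0.6158
7 28 load 0.6499
8 32 source 0.6788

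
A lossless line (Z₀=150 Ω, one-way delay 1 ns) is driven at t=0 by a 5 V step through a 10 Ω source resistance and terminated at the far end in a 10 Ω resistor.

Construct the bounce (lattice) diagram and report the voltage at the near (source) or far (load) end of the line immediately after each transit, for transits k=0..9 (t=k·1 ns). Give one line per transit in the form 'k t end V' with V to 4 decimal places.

Γ_L=-0.875000, Γ_S=-0.875000; launch V₁=5·150/160=4.687500
k=0 src: V=4.6875
k=1 load: inc=4.687500, refl=4.687500·-0.875000=-4.1016; V=0.000000+4.687500+-4.101562=0.5859
k=2 src: inc=-4.101562, refl=-4.101562·-0.875000=3.5889; V=4.687500+-4.101562+3.588867=4.1748
k=3 load: inc=3.588867, refl=3.588867·-0.875000=-3.1403; V=0.585938+3.588867+-3.140259=1.0345
k=4 src: inc=-3.140259, refl=-3.140259·-0.875000=2.7477; V=4.174805+-3.140259+2.747726=3.7823
k=5 load: inc=2.747726, refl=2.747726·-0.875000=-2.4043; V=1.034546+2.747726+-2.404261=1.3780
k=6 src: inc=-2.404261, refl=-2.404261·-0.875000=2.1037; V=3.782272+-2.404261+2.103728=3.4817
k=7 load: inc=2.103728, refl=2.103728·-0.875000=-1.8408; V=1.378012+2.103728+-1.840762=1.6410
k=8 src: inc=-1.840762, refl=-1.840762·-0.875000=1.6107; V=3.481740+-1.840762+1.610667=3.2516
k=9 load: inc=1.610667, refl=1.610667·-0.875000=-1.4093; V=1.640978+1.610667+-1.409333=1.8423

0 0 source 4.6875
1 1 load 0.5859
2 2 source 4.1748
3 3 load 1.0345
4 4 source 3.7823
5 5 load 1.3780
6 6 source 3.4817
7 7 load 1.6410
8 8 source 3.2516
9 9 load 1.8423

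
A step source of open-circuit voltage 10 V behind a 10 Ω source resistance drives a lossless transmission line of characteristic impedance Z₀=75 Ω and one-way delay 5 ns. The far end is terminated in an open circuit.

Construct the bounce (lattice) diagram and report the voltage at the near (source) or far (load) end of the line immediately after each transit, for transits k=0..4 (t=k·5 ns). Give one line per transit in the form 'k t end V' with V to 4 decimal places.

0 0 source 8.8235
1 5 load 17.6471
2 10 source 10.8997
3 15 load 4.1522
4 20 source 9.3120

Γ_L=1.000000, Γ_S=-0.764706; launch V₁=10·75/85=8.823529
k=0 src: V=8.8235
k=1 load: inc=8.823529, refl=8.823529·1.000000=8.8235; V=0.000000+8.823529+8.823529=17.6471
k=2 src: inc=8.823529, refl=8.823529·-0.764706=-6.7474; V=8.823529+8.823529+-6.747405=10.8997
k=3 load: inc=-6.747405, refl=-6.747405·1.000000=-6.7474; V=17.647059+-6.747405+-6.747405=4.1522
k=4 src: inc=-6.747405, refl=-6.747405·-0.764706=5.1598; V=10.899654+-6.747405+5.159780=9.3120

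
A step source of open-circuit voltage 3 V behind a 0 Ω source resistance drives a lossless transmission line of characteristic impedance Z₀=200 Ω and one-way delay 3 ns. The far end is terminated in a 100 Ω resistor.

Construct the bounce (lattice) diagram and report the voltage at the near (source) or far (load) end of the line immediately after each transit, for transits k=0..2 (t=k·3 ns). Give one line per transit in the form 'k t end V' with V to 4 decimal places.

Γ_L=-0.333333, Γ_S=-1.000000; launch V₁=3·200/200=3.000000
k=0 src: V=3.0000
k=1 load: inc=3.000000, refl=3.000000·-0.333333=-1.0000; V=0.000000+3.000000+-1.000000=2.0000
k=2 src: inc=-1.000000, refl=-1.000000·-1.000000=1.0000; V=3.000000+-1.000000+1.000000=3.0000

0 0 source 3.0000
1 3 load 2.0000
2 6 source 3.0000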